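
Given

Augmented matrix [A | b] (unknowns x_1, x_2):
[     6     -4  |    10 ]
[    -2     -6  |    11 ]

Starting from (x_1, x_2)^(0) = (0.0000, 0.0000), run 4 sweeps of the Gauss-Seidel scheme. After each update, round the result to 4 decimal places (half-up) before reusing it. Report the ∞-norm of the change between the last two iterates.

Iteration 1:
  x_1 = (10 - (-4)·0.0000) / (6) = 1.6667
  x_2 = (11 - (-2)·1.6667) / (-6) = -2.3889
Iteration 2:
  x_1 = (10 - (-4)·-2.3889) / (6) = 0.0741
  x_2 = (11 - (-2)·0.0741) / (-6) = -1.8580
Iteration 3:
  x_1 = (10 - (-4)·-1.8580) / (6) = 0.4280
  x_2 = (11 - (-2)·0.4280) / (-6) = -1.9760
Iteration 4:
  x_1 = (10 - (-4)·-1.9760) / (6) = 0.3493
  x_2 = (11 - (-2)·0.3493) / (-6) = -1.9498
Change: (-0.0787, 0.0262) → max |·| = 0.0787

0.0787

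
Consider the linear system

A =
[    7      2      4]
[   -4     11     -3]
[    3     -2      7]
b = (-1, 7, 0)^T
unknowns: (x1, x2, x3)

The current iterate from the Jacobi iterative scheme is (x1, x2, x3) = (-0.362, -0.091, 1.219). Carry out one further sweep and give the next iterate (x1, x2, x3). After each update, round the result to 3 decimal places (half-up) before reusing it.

(-0.813, 0.837, 0.129)

One sweep:
  x1 = (-1 - (2)·-0.091 - (4)·1.219) / (7) = -0.813
  x2 = (7 - (-4)·-0.362 - (-3)·1.219) / (11) = 0.837
  x3 = (0 - (3)·-0.362 - (-2)·-0.091) / (7) = 0.129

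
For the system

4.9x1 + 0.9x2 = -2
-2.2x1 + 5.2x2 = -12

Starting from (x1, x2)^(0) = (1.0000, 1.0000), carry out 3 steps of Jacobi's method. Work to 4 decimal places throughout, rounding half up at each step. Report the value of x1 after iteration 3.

Iteration 1:
  x1 = (-2 - (0.9)·1.0000) / (4.9) = -0.5918
  x2 = (-12 - (-2.2)·1.0000) / (5.2) = -1.8846
Iteration 2:
  x1 = (-2 - (0.9)·-1.8846) / (4.9) = -0.0620
  x2 = (-12 - (-2.2)·-0.5918) / (5.2) = -2.5581
Iteration 3:
  x1 = (-2 - (0.9)·-2.5581) / (4.9) = 0.0617
  x2 = (-12 - (-2.2)·-0.0620) / (5.2) = -2.3339

0.0617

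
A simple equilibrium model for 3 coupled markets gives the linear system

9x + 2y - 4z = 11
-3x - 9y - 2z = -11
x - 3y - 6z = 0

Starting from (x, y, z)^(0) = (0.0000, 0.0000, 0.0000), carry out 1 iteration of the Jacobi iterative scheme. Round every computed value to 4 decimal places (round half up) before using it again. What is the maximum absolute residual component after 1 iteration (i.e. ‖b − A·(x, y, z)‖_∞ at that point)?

3.6664

Iteration 1:
  x = (11 - (2)·0.0000 - (-4)·0.0000) / (9) = 1.2222
  y = (-11 - (-3)·0.0000 - (-2)·0.0000) / (-9) = 1.2222
  z = (0 - (1)·0.0000 - (-3)·0.0000) / (-6) = 0.0000
Residual b − A·x = (-2.4442, 3.6664, 2.4444); ∞-norm = 3.6664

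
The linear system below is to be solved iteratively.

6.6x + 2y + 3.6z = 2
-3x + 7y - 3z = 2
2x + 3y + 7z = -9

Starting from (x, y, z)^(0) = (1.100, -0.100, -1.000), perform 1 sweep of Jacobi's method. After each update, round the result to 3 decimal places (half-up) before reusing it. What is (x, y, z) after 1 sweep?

(0.879, 0.329, -1.557)

Iteration 1:
  x = (2 - (2)·-0.100 - (3.6)·-1.000) / (6.6) = 0.879
  y = (2 - (-3)·1.100 - (-3)·-1.000) / (7) = 0.329
  z = (-9 - (2)·1.100 - (3)·-0.100) / (7) = -1.557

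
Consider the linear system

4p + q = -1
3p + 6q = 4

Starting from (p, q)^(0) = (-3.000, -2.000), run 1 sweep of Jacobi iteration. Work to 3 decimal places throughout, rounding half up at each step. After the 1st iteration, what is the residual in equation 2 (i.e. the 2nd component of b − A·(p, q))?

-9.752

Iteration 1:
  p = (-1 - (1)·-2.000) / (4) = 0.250
  q = (4 - (3)·-3.000) / (6) = 2.167
Residual b − A·x = (-4.167, -9.752)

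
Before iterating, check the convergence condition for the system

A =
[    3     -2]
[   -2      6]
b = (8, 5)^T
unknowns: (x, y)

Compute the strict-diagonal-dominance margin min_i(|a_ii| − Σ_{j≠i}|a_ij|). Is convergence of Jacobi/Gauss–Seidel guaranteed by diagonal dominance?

row 1: |3| − (2) = 1
row 2: |6| − (2) = 4
minimum over rows = 1 → strictly diagonally dominant (convergence guaranteed)

1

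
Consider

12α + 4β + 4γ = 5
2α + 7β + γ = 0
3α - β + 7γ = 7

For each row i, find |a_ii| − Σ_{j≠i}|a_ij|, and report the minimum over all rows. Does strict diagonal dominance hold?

3

row 1: |12| − (4+4) = 4
row 2: |7| − (2+1) = 4
row 3: |7| − (3+1) = 3
minimum over rows = 3 → strictly diagonally dominant (convergence guaranteed)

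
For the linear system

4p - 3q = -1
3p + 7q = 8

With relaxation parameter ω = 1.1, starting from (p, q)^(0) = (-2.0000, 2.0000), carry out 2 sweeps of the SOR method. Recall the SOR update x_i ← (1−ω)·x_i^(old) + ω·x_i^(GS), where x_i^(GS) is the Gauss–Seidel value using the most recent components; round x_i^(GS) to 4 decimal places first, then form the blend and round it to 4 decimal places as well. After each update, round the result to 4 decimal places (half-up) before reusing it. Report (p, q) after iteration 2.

Iteration 1:
  p: GS value = (-1 - (-3)·2.0000) / (4) = 1.2500;  p ← (1−ω)·-2.0000 + ω·1.2500 = 1.5750
  q: GS value = (8 - (3)·1.5750) / (7) = 0.4679;  q ← (1−ω)·2.0000 + ω·0.4679 = 0.3147
Iteration 2:
  p: GS value = (-1 - (-3)·0.3147) / (4) = -0.0140;  p ← (1−ω)·1.5750 + ω·-0.0140 = -0.1729
  q: GS value = (8 - (3)·-0.1729) / (7) = 1.2170;  q ← (1−ω)·0.3147 + ω·1.2170 = 1.3072

(-0.1729, 1.3072)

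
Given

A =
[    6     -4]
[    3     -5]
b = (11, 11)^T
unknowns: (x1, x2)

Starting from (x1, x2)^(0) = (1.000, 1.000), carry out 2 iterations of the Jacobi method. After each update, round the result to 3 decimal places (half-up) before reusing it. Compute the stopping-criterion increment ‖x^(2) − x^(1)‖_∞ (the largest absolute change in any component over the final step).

Iteration 1:
  x1 = (11 - (-4)·1.000) / (6) = 2.500
  x2 = (11 - (3)·1.000) / (-5) = -1.600
Iteration 2:
  x1 = (11 - (-4)·-1.600) / (6) = 0.767
  x2 = (11 - (3)·2.500) / (-5) = -0.700
Change: (-1.733, 0.900) → max |·| = 1.733

1.733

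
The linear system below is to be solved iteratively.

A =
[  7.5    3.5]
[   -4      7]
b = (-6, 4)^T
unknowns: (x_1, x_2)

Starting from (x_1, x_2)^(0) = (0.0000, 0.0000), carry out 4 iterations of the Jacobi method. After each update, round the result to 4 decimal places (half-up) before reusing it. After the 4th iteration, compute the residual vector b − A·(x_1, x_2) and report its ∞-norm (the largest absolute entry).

0.4268

Iteration 1:
  x_1 = (-6 - (3.5)·0.0000) / (7.5) = -0.8000
  x_2 = (4 - (-4)·0.0000) / (7) = 0.5714
Iteration 2:
  x_1 = (-6 - (3.5)·0.5714) / (7.5) = -1.0667
  x_2 = (4 - (-4)·-0.8000) / (7) = 0.1143
Iteration 3:
  x_1 = (-6 - (3.5)·0.1143) / (7.5) = -0.8533
  x_2 = (4 - (-4)·-1.0667) / (7) = -0.0381
Iteration 4:
  x_1 = (-6 - (3.5)·-0.0381) / (7.5) = -0.7822
  x_2 = (4 - (-4)·-0.8533) / (7) = 0.0838
Residual b − A·x = (-0.4268, 0.2846); ∞-norm = 0.4268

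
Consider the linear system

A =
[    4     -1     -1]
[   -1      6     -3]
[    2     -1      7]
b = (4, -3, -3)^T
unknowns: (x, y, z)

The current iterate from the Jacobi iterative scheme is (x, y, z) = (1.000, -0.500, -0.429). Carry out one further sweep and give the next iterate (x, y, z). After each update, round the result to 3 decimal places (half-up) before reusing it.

(0.768, -0.548, -0.786)

One sweep:
  x = (4 - (-1)·-0.500 - (-1)·-0.429) / (4) = 0.768
  y = (-3 - (-1)·1.000 - (-3)·-0.429) / (6) = -0.548
  z = (-3 - (2)·1.000 - (-1)·-0.500) / (7) = -0.786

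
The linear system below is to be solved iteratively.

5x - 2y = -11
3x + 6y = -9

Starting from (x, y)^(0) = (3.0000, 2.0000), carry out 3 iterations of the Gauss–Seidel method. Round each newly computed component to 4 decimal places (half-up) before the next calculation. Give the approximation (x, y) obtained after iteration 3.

Iteration 1:
  x = (-11 - (-2)·2.0000) / (5) = -1.4000
  y = (-9 - (3)·-1.4000) / (6) = -0.8000
Iteration 2:
  x = (-11 - (-2)·-0.8000) / (5) = -2.5200
  y = (-9 - (3)·-2.5200) / (6) = -0.2400
Iteration 3:
  x = (-11 - (-2)·-0.2400) / (5) = -2.2960
  y = (-9 - (3)·-2.2960) / (6) = -0.3520

(-2.2960, -0.3520)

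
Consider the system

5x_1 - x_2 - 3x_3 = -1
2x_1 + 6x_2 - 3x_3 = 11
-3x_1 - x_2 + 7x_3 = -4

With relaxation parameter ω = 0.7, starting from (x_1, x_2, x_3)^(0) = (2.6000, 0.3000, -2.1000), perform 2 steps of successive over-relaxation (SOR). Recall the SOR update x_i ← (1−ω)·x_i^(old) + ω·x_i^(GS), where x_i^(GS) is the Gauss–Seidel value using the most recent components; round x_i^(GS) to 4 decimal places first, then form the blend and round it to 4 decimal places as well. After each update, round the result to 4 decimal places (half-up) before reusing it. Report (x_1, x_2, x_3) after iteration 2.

(-0.5331, 1.2557, -0.7408)

Iteration 1:
  x_1: GS value = (-1 - (-1)·0.3000 - (-3)·-2.1000) / (5) = -1.4000;  x_1 ← (1−ω)·2.6000 + ω·-1.4000 = -0.2000
  x_2: GS value = (11 - (2)·-0.2000 - (-3)·-2.1000) / (6) = 0.8500;  x_2 ← (1−ω)·0.3000 + ω·0.8500 = 0.6850
  x_3: GS value = (-4 - (-3)·-0.2000 - (-1)·0.6850) / (7) = -0.5593;  x_3 ← (1−ω)·-2.1000 + ω·-0.5593 = -1.0215
Iteration 2:
  x_1: GS value = (-1 - (-1)·0.6850 - (-3)·-1.0215) / (5) = -0.6759;  x_1 ← (1−ω)·-0.2000 + ω·-0.6759 = -0.5331
  x_2: GS value = (11 - (2)·-0.5331 - (-3)·-1.0215) / (6) = 1.5003;  x_2 ← (1−ω)·0.6850 + ω·1.5003 = 1.2557
  x_3: GS value = (-4 - (-3)·-0.5331 - (-1)·1.2557) / (7) = -0.6205;  x_3 ← (1−ω)·-1.0215 + ω·-0.6205 = -0.7408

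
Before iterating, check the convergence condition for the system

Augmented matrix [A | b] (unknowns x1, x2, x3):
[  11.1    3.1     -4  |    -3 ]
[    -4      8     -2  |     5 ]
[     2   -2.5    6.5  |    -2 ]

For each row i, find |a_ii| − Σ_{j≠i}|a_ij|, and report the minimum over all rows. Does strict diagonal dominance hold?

2

row 1: |11.1| − (3.1+4) = 4
row 2: |8| − (4+2) = 2
row 3: |6.5| − (2+2.5) = 2
minimum over rows = 2 → strictly diagonally dominant (convergence guaranteed)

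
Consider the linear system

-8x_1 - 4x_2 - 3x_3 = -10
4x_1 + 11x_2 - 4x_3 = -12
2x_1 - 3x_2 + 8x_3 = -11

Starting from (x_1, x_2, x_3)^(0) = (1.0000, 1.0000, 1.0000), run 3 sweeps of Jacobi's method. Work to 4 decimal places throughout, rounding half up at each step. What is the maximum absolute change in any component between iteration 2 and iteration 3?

Iteration 1:
  x_1 = (-10 - (-4)·1.0000 - (-3)·1.0000) / (-8) = 0.3750
  x_2 = (-12 - (4)·1.0000 - (-4)·1.0000) / (11) = -1.0909
  x_3 = (-11 - (2)·1.0000 - (-3)·1.0000) / (8) = -1.2500
Iteration 2:
  x_1 = (-10 - (-4)·-1.0909 - (-3)·-1.2500) / (-8) = 2.2642
  x_2 = (-12 - (4)·0.3750 - (-4)·-1.2500) / (11) = -1.6818
  x_3 = (-11 - (2)·0.3750 - (-3)·-1.0909) / (8) = -1.8778
Iteration 3:
  x_1 = (-10 - (-4)·-1.6818 - (-3)·-1.8778) / (-8) = 2.7951
  x_2 = (-12 - (4)·2.2642 - (-4)·-1.8778) / (11) = -2.5971
  x_3 = (-11 - (2)·2.2642 - (-3)·-1.6818) / (8) = -2.5717
Change: (0.5309, -0.9153, -0.6939) → max |·| = 0.9153

0.9153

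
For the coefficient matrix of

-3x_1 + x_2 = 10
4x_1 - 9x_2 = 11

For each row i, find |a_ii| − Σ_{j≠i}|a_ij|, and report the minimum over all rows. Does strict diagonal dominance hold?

2

row 1: |-3| − (1) = 2
row 2: |-9| − (4) = 5
minimum over rows = 2 → strictly diagonally dominant (convergence guaranteed)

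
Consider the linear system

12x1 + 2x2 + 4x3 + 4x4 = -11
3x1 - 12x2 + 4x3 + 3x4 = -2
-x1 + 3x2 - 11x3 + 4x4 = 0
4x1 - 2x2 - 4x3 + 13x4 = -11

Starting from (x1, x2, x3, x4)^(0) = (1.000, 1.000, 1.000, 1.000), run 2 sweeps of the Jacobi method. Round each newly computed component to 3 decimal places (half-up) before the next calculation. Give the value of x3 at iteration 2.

0.180

Iteration 1:
  x1 = (-11 - (2)·1.000 - (4)·1.000 - (4)·1.000) / (12) = -1.750
  x2 = (-2 - (3)·1.000 - (4)·1.000 - (3)·1.000) / (-12) = 1.000
  x3 = (0 - (-1)·1.000 - (3)·1.000 - (4)·1.000) / (-11) = 0.545
  x4 = (-11 - (4)·1.000 - (-2)·1.000 - (-4)·1.000) / (13) = -0.692
Iteration 2:
  x1 = (-11 - (2)·1.000 - (4)·0.545 - (4)·-0.692) / (12) = -1.034
  x2 = (-2 - (3)·-1.750 - (4)·0.545 - (3)·-0.692) / (-12) = -0.262
  x3 = (0 - (-1)·-1.750 - (3)·1.000 - (4)·-0.692) / (-11) = 0.180
  x4 = (-11 - (4)·-1.750 - (-2)·1.000 - (-4)·0.545) / (13) = 0.014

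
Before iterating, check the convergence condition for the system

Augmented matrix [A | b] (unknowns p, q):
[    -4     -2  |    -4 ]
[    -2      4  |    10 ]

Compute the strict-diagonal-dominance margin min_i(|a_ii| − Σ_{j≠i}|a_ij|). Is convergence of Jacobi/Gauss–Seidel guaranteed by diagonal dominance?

2

row 1: |-4| − (2) = 2
row 2: |4| − (2) = 2
minimum over rows = 2 → strictly diagonally dominant (convergence guaranteed)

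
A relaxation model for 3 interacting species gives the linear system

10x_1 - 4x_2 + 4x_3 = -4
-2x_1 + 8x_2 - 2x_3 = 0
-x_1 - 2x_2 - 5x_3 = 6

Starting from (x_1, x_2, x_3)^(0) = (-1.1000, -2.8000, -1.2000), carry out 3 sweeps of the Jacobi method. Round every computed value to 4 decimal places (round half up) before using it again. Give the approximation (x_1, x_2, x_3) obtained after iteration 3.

Iteration 1:
  x_1 = (-4 - (-4)·-2.8000 - (4)·-1.2000) / (10) = -1.0400
  x_2 = (0 - (-2)·-1.1000 - (-2)·-1.2000) / (8) = -0.5750
  x_3 = (6 - (-1)·-1.1000 - (-2)·-2.8000) / (-5) = 0.1400
Iteration 2:
  x_1 = (-4 - (-4)·-0.5750 - (4)·0.1400) / (10) = -0.6860
  x_2 = (0 - (-2)·-1.0400 - (-2)·0.1400) / (8) = -0.2250
  x_3 = (6 - (-1)·-1.0400 - (-2)·-0.5750) / (-5) = -0.7620
Iteration 3:
  x_1 = (-4 - (-4)·-0.2250 - (4)·-0.7620) / (10) = -0.1852
  x_2 = (0 - (-2)·-0.6860 - (-2)·-0.7620) / (8) = -0.3620
  x_3 = (6 - (-1)·-0.6860 - (-2)·-0.2250) / (-5) = -0.9728

(-0.1852, -0.3620, -0.9728)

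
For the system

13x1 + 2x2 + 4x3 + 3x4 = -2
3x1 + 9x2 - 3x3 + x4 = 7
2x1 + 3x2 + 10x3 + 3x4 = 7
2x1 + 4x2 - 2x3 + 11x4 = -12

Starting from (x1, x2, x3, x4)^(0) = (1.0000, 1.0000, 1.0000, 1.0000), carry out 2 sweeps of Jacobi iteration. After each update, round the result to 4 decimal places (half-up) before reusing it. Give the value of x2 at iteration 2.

Iteration 1:
  x1 = (-2 - (2)·1.0000 - (4)·1.0000 - (3)·1.0000) / (13) = -0.8462
  x2 = (7 - (3)·1.0000 - (-3)·1.0000 - (1)·1.0000) / (9) = 0.6667
  x3 = (7 - (2)·1.0000 - (3)·1.0000 - (3)·1.0000) / (10) = -0.1000
  x4 = (-12 - (2)·1.0000 - (4)·1.0000 - (-2)·1.0000) / (11) = -1.4545
Iteration 2:
  x1 = (-2 - (2)·0.6667 - (4)·-0.1000 - (3)·-1.4545) / (13) = 0.1100
  x2 = (7 - (3)·-0.8462 - (-3)·-0.1000 - (1)·-1.4545) / (9) = 1.1881
  x3 = (7 - (2)·-0.8462 - (3)·0.6667 - (3)·-1.4545) / (10) = 1.1056
  x4 = (-12 - (2)·-0.8462 - (4)·0.6667 - (-2)·-0.1000) / (11) = -1.1977

1.1881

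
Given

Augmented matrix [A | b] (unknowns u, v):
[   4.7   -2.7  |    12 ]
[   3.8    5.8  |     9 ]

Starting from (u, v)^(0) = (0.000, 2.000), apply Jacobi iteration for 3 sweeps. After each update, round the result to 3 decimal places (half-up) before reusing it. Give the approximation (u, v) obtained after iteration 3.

Iteration 1:
  u = (12 - (-2.7)·2.000) / (4.7) = 3.702
  v = (9 - (3.8)·0.000) / (5.8) = 1.552
Iteration 2:
  u = (12 - (-2.7)·1.552) / (4.7) = 3.445
  v = (9 - (3.8)·3.702) / (5.8) = -0.874
Iteration 3:
  u = (12 - (-2.7)·-0.874) / (4.7) = 2.051
  v = (9 - (3.8)·3.445) / (5.8) = -0.705

(2.051, -0.705)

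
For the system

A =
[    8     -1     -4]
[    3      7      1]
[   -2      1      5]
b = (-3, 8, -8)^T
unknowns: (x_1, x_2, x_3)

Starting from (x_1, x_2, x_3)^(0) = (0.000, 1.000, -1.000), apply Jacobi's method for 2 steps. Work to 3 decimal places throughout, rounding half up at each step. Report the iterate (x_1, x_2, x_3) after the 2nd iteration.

Iteration 1:
  x_1 = (-3 - (-1)·1.000 - (-4)·-1.000) / (8) = -0.750
  x_2 = (8 - (3)·0.000 - (1)·-1.000) / (7) = 1.286
  x_3 = (-8 - (-2)·0.000 - (1)·1.000) / (5) = -1.800
Iteration 2:
  x_1 = (-3 - (-1)·1.286 - (-4)·-1.800) / (8) = -1.114
  x_2 = (8 - (3)·-0.750 - (1)·-1.800) / (7) = 1.721
  x_3 = (-8 - (-2)·-0.750 - (1)·1.286) / (5) = -2.157

(-1.114, 1.721, -2.157)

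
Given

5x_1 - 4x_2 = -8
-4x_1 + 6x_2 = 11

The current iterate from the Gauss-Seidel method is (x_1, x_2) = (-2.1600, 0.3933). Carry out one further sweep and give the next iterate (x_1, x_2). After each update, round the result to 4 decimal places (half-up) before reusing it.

One sweep:
  x_1 = (-8 - (-4)·0.3933) / (5) = -1.2854
  x_2 = (11 - (-4)·-1.2854) / (6) = 0.9764

(-1.2854, 0.9764)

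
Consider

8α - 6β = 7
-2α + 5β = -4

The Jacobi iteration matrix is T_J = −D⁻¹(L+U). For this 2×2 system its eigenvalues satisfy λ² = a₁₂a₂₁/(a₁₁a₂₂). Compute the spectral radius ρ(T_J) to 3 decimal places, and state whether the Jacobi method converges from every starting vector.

0.548

a₁₂a₂₁/(a₁₁a₂₂) = (-6)·(-2) / ((8)·(5)) = 0.300000
ρ = √|0.300000| = √0.300000 = 0.548
ρ < 1, so Jacobi converges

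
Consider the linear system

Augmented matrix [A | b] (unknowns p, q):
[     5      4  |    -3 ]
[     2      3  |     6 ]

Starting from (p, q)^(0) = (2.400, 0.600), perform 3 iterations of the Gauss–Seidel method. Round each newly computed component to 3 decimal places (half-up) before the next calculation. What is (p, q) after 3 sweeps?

(-3.681, 4.454)

Iteration 1:
  p = (-3 - (4)·0.600) / (5) = -1.080
  q = (6 - (2)·-1.080) / (3) = 2.720
Iteration 2:
  p = (-3 - (4)·2.720) / (5) = -2.776
  q = (6 - (2)·-2.776) / (3) = 3.851
Iteration 3:
  p = (-3 - (4)·3.851) / (5) = -3.681
  q = (6 - (2)·-3.681) / (3) = 4.454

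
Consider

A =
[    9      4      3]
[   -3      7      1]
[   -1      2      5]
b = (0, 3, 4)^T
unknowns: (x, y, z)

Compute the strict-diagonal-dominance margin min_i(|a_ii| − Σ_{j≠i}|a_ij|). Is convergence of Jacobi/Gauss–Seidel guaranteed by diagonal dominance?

2

row 1: |9| − (4+3) = 2
row 2: |7| − (3+1) = 3
row 3: |5| − (1+2) = 2
minimum over rows = 2 → strictly diagonally dominant (convergence guaranteed)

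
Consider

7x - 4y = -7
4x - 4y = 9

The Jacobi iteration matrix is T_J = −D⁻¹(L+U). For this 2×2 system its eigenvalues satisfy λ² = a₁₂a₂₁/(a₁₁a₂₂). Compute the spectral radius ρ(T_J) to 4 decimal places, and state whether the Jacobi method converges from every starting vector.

a₁₂a₂₁/(a₁₁a₂₂) = (-4)·(4) / ((7)·(-4)) = 0.571429
ρ = √|0.571429| = √0.571429 = 0.7559
ρ < 1, so Jacobi converges

0.7559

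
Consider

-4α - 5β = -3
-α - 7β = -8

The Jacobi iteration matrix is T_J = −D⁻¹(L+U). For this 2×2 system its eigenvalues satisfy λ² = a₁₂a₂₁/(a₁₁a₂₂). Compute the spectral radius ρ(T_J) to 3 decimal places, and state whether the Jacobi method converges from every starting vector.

0.423

a₁₂a₂₁/(a₁₁a₂₂) = (-5)·(-1) / ((-4)·(-7)) = 0.178571
ρ = √|0.178571| = √0.178571 = 0.423
ρ < 1, so Jacobi converges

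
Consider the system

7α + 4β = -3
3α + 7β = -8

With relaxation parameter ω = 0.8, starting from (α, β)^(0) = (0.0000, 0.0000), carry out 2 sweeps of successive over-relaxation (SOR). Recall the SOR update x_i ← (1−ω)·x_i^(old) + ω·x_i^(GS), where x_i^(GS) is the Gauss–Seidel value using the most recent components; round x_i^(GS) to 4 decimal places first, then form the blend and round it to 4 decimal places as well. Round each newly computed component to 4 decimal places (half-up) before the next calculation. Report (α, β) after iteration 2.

(-0.0472, -1.0574)

Iteration 1:
  α: GS value = (-3 - (4)·0.0000) / (7) = -0.4286;  α ← (1−ω)·0.0000 + ω·-0.4286 = -0.3429
  β: GS value = (-8 - (3)·-0.3429) / (7) = -0.9959;  β ← (1−ω)·0.0000 + ω·-0.9959 = -0.7967
Iteration 2:
  α: GS value = (-3 - (4)·-0.7967) / (7) = 0.0267;  α ← (1−ω)·-0.3429 + ω·0.0267 = -0.0472
  β: GS value = (-8 - (3)·-0.0472) / (7) = -1.1226;  β ← (1−ω)·-0.7967 + ω·-1.1226 = -1.0574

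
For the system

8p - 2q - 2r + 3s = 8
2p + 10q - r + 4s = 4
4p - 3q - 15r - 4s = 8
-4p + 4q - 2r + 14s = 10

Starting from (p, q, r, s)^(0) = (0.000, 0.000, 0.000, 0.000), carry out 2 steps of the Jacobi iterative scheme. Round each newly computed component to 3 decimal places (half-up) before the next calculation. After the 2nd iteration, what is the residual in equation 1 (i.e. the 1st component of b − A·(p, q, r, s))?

-1.374

Iteration 1:
  p = (8 - (-2)·0.000 - (-2)·0.000 - (3)·0.000) / (8) = 1.000
  q = (4 - (2)·0.000 - (-1)·0.000 - (4)·0.000) / (10) = 0.400
  r = (8 - (4)·0.000 - (-3)·0.000 - (-4)·0.000) / (-15) = -0.533
  s = (10 - (-4)·0.000 - (4)·0.000 - (-2)·0.000) / (14) = 0.714
Iteration 2:
  p = (8 - (-2)·0.400 - (-2)·-0.533 - (3)·0.714) / (8) = 0.699
  q = (4 - (2)·1.000 - (-1)·-0.533 - (4)·0.714) / (10) = -0.139
  r = (8 - (4)·1.000 - (-3)·0.400 - (-4)·0.714) / (-15) = -0.537
  s = (10 - (-4)·1.000 - (4)·0.400 - (-2)·-0.533) / (14) = 0.810
Residual b − A·x = (-1.374, 0.215, -0.028, 0.938)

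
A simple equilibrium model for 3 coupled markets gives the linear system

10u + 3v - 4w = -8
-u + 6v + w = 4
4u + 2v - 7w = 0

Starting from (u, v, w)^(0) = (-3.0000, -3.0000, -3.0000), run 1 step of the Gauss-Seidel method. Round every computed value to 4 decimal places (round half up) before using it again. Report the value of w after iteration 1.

-0.3476

Iteration 1:
  u = (-8 - (3)·-3.0000 - (-4)·-3.0000) / (10) = -1.1000
  v = (4 - (-1)·-1.1000 - (1)·-3.0000) / (6) = 0.9833
  w = (0 - (4)·-1.1000 - (2)·0.9833) / (-7) = -0.3476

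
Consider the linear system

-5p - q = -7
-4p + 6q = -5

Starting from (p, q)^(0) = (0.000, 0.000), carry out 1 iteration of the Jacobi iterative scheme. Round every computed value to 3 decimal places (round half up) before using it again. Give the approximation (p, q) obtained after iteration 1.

Iteration 1:
  p = (-7 - (-1)·0.000) / (-5) = 1.400
  q = (-5 - (-4)·0.000) / (6) = -0.833

(1.400, -0.833)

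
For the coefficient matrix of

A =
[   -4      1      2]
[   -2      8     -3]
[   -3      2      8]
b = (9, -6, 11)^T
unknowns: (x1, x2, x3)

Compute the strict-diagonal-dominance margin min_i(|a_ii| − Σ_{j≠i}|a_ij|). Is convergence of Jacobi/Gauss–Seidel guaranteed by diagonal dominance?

1

row 1: |-4| − (1+2) = 1
row 2: |8| − (2+3) = 3
row 3: |8| − (3+2) = 3
minimum over rows = 1 → strictly diagonally dominant (convergence guaranteed)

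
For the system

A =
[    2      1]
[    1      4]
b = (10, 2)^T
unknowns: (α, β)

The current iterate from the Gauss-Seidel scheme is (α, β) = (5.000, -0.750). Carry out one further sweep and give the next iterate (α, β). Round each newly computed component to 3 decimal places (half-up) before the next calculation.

(5.375, -0.844)

One sweep:
  α = (10 - (1)·-0.750) / (2) = 5.375
  β = (2 - (1)·5.375) / (4) = -0.844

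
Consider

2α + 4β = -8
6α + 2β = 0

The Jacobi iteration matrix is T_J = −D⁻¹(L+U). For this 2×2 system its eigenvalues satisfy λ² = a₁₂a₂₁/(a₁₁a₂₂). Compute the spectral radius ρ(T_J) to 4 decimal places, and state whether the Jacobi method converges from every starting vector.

2.4495

a₁₂a₂₁/(a₁₁a₂₂) = (4)·(6) / ((2)·(2)) = 6.000000
ρ = √|6.000000| = √6.000000 = 2.4495
ρ > 1, so Jacobi diverges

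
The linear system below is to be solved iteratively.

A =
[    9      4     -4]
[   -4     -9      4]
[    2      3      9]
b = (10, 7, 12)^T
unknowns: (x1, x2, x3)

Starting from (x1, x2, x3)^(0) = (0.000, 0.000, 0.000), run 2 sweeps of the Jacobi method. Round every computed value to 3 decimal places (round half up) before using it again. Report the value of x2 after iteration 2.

-0.679

Iteration 1:
  x1 = (10 - (4)·0.000 - (-4)·0.000) / (9) = 1.111
  x2 = (7 - (-4)·0.000 - (4)·0.000) / (-9) = -0.778
  x3 = (12 - (2)·0.000 - (3)·0.000) / (9) = 1.333
Iteration 2:
  x1 = (10 - (4)·-0.778 - (-4)·1.333) / (9) = 2.049
  x2 = (7 - (-4)·1.111 - (4)·1.333) / (-9) = -0.679
  x3 = (12 - (2)·1.111 - (3)·-0.778) / (9) = 1.346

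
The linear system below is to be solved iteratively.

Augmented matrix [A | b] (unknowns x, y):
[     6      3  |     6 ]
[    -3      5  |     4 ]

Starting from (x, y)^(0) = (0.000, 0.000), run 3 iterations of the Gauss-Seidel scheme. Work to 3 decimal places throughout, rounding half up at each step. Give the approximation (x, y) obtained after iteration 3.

(0.510, 1.106)

Iteration 1:
  x = (6 - (3)·0.000) / (6) = 1.000
  y = (4 - (-3)·1.000) / (5) = 1.400
Iteration 2:
  x = (6 - (3)·1.400) / (6) = 0.300
  y = (4 - (-3)·0.300) / (5) = 0.980
Iteration 3:
  x = (6 - (3)·0.980) / (6) = 0.510
  y = (4 - (-3)·0.510) / (5) = 1.106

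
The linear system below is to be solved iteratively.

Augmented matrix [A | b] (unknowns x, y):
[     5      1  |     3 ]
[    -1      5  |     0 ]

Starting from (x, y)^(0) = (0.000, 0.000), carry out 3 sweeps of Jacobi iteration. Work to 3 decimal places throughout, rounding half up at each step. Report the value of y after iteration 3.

0.120

Iteration 1:
  x = (3 - (1)·0.000) / (5) = 0.600
  y = (0 - (-1)·0.000) / (5) = 0.000
Iteration 2:
  x = (3 - (1)·0.000) / (5) = 0.600
  y = (0 - (-1)·0.600) / (5) = 0.120
Iteration 3:
  x = (3 - (1)·0.120) / (5) = 0.576
  y = (0 - (-1)·0.600) / (5) = 0.120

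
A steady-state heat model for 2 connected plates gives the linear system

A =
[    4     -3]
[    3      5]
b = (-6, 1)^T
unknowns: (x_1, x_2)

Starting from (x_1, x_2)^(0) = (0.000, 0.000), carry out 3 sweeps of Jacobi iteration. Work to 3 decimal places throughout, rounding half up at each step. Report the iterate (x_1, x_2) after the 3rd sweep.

Iteration 1:
  x_1 = (-6 - (-3)·0.000) / (4) = -1.500
  x_2 = (1 - (3)·0.000) / (5) = 0.200
Iteration 2:
  x_1 = (-6 - (-3)·0.200) / (4) = -1.350
  x_2 = (1 - (3)·-1.500) / (5) = 1.100
Iteration 3:
  x_1 = (-6 - (-3)·1.100) / (4) = -0.675
  x_2 = (1 - (3)·-1.350) / (5) = 1.010

(-0.675, 1.010)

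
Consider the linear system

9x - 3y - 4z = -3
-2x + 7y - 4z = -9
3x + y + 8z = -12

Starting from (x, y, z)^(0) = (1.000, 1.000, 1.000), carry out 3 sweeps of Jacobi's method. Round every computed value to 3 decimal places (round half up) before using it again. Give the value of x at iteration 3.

-1.818

Iteration 1:
  x = (-3 - (-3)·1.000 - (-4)·1.000) / (9) = 0.444
  y = (-9 - (-2)·1.000 - (-4)·1.000) / (7) = -0.429
  z = (-12 - (3)·1.000 - (1)·1.000) / (8) = -2.000
Iteration 2:
  x = (-3 - (-3)·-0.429 - (-4)·-2.000) / (9) = -1.365
  y = (-9 - (-2)·0.444 - (-4)·-2.000) / (7) = -2.302
  z = (-12 - (3)·0.444 - (1)·-0.429) / (8) = -1.613
Iteration 3:
  x = (-3 - (-3)·-2.302 - (-4)·-1.613) / (9) = -1.818
  y = (-9 - (-2)·-1.365 - (-4)·-1.613) / (7) = -2.597
  z = (-12 - (3)·-1.365 - (1)·-2.302) / (8) = -0.700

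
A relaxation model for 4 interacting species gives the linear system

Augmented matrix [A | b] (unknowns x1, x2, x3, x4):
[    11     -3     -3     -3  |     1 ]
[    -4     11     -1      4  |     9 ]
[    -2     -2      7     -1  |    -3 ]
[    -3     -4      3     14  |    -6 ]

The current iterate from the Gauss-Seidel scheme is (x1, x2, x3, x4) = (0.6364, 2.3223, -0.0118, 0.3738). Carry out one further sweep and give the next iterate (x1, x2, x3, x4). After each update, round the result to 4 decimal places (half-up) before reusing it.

(0.8230, 0.9805, 0.1401, -0.0021)

One sweep:
  x1 = (1 - (-3)·2.3223 - (-3)·-0.0118 - (-3)·0.3738) / (11) = 0.8230
  x2 = (9 - (-4)·0.8230 - (-1)·-0.0118 - (4)·0.3738) / (11) = 0.9805
  x3 = (-3 - (-2)·0.8230 - (-2)·0.9805 - (-1)·0.3738) / (7) = 0.1401
  x4 = (-6 - (-3)·0.8230 - (-4)·0.9805 - (3)·0.1401) / (14) = -0.0021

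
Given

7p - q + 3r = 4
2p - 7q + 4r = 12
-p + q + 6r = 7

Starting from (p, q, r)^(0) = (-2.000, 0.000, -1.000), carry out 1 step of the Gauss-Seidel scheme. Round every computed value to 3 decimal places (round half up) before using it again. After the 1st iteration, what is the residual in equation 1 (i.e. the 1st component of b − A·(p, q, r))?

-10.001

Iteration 1:
  p = (4 - (-1)·0.000 - (3)·-1.000) / (7) = 1.000
  q = (12 - (2)·1.000 - (4)·-1.000) / (-7) = -2.000
  r = (7 - (-1)·1.000 - (1)·-2.000) / (6) = 1.667
Residual b − A·x = (-10.001, -10.668, -0.002)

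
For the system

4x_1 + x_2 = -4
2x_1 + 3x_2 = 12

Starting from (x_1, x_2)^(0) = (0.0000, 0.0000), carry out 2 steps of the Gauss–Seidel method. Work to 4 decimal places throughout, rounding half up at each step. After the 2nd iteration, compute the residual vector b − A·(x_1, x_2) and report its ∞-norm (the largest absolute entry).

Iteration 1:
  x_1 = (-4 - (1)·0.0000) / (4) = -1.0000
  x_2 = (12 - (2)·-1.0000) / (3) = 4.6667
Iteration 2:
  x_1 = (-4 - (1)·4.6667) / (4) = -2.1667
  x_2 = (12 - (2)·-2.1667) / (3) = 5.4445
Residual b − A·x = (-0.7777, -0.0001); ∞-norm = 0.7777

0.7777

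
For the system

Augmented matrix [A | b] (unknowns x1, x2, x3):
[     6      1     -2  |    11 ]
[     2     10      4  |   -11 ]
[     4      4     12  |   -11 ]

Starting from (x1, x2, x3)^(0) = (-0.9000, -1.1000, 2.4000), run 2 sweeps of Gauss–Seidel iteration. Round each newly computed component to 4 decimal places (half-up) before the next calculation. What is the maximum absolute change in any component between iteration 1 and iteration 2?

1.5270

Iteration 1:
  x1 = (11 - (1)·-1.1000 - (-2)·2.4000) / (6) = 2.8167
  x2 = (-11 - (2)·2.8167 - (4)·2.4000) / (10) = -2.6233
  x3 = (-11 - (4)·2.8167 - (4)·-2.6233) / (12) = -0.9811
Iteration 2:
  x1 = (11 - (1)·-2.6233 - (-2)·-0.9811) / (6) = 1.9435
  x2 = (-11 - (2)·1.9435 - (4)·-0.9811) / (10) = -1.0963
  x3 = (-11 - (4)·1.9435 - (4)·-1.0963) / (12) = -1.1991
Change: (-0.8732, 1.5270, -0.2180) → max |·| = 1.5270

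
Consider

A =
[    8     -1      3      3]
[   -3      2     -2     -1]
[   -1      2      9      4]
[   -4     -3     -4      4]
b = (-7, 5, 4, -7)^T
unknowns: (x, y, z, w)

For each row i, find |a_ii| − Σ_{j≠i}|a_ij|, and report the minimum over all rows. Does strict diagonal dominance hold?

row 1: |8| − (1+3+3) = 1
row 2: |2| − (3+2+1) = -4
row 3: |9| − (1+2+4) = 2
row 4: |4| − (4+3+4) = -7
minimum over rows = -7 → not strictly diagonally dominant

-7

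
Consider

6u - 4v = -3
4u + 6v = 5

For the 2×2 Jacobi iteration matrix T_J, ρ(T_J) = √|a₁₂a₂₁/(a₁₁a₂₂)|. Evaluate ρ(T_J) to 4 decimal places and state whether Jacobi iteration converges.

a₁₂a₂₁/(a₁₁a₂₂) = (-4)·(4) / ((6)·(6)) = -0.444444
ρ = √|-0.444444| = √0.444444 = 0.6667
ρ < 1, so Jacobi converges

0.6667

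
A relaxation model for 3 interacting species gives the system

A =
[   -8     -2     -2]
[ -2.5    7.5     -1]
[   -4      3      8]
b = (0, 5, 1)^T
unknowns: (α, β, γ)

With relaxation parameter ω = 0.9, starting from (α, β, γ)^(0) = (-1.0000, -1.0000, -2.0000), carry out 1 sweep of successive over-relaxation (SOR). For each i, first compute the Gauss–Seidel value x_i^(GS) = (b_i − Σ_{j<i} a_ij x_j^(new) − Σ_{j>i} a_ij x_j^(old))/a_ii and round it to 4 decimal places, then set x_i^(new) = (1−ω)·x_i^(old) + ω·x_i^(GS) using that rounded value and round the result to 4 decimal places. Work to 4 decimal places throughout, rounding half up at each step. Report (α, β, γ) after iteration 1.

(0.5750, 0.4325, 0.0253)

Iteration 1:
  α: GS value = (0 - (-2)·-1.0000 - (-2)·-2.0000) / (-8) = 0.7500;  α ← (1−ω)·-1.0000 + ω·0.7500 = 0.5750
  β: GS value = (5 - (-2.5)·0.5750 - (-1)·-2.0000) / (7.5) = 0.5917;  β ← (1−ω)·-1.0000 + ω·0.5917 = 0.4325
  γ: GS value = (1 - (-4)·0.5750 - (3)·0.4325) / (8) = 0.2503;  γ ← (1−ω)·-2.0000 + ω·0.2503 = 0.0253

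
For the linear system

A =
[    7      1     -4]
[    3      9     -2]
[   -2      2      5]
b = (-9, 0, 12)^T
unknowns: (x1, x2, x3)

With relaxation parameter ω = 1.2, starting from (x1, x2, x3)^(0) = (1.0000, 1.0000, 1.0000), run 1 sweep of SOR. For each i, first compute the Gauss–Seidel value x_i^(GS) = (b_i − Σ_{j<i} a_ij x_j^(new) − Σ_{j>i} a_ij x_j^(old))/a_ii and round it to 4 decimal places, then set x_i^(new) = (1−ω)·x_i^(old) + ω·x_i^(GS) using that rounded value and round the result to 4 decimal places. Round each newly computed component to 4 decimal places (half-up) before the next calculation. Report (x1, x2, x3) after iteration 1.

(-1.2285, 0.5580, 1.8225)

Iteration 1:
  x1: GS value = (-9 - (1)·1.0000 - (-4)·1.0000) / (7) = -0.8571;  x1 ← (1−ω)·1.0000 + ω·-0.8571 = -1.2285
  x2: GS value = (0 - (3)·-1.2285 - (-2)·1.0000) / (9) = 0.6317;  x2 ← (1−ω)·1.0000 + ω·0.6317 = 0.5580
  x3: GS value = (12 - (-2)·-1.2285 - (2)·0.5580) / (5) = 1.6854;  x3 ← (1−ω)·1.0000 + ω·1.6854 = 1.8225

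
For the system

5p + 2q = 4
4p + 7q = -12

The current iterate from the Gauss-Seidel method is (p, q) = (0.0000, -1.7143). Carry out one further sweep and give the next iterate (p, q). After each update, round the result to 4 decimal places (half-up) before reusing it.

One sweep:
  p = (4 - (2)·-1.7143) / (5) = 1.4857
  q = (-12 - (4)·1.4857) / (7) = -2.5633

(1.4857, -2.5633)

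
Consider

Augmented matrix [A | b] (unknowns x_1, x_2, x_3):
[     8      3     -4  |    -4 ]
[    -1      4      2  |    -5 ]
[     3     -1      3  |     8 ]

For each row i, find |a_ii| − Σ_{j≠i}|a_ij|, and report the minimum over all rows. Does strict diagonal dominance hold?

-1

row 1: |8| − (3+4) = 1
row 2: |4| − (1+2) = 1
row 3: |3| − (3+1) = -1
minimum over rows = -1 → not strictly diagonally dominant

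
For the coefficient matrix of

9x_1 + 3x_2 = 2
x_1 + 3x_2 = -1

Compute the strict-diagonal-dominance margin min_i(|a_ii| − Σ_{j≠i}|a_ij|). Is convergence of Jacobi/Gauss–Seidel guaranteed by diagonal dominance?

row 1: |9| − (3) = 6
row 2: |3| − (1) = 2
minimum over rows = 2 → strictly diagonally dominant (convergence guaranteed)

2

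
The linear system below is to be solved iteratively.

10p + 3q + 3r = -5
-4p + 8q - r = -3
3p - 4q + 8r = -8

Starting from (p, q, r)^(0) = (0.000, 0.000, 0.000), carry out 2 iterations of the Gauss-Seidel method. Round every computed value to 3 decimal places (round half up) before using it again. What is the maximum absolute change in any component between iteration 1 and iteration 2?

0.525

Iteration 1:
  p = (-5 - (3)·0.000 - (3)·0.000) / (10) = -0.500
  q = (-3 - (-4)·-0.500 - (-1)·0.000) / (8) = -0.625
  r = (-8 - (3)·-0.500 - (-4)·-0.625) / (8) = -1.125
Iteration 2:
  p = (-5 - (3)·-0.625 - (3)·-1.125) / (10) = 0.025
  q = (-3 - (-4)·0.025 - (-1)·-1.125) / (8) = -0.503
  r = (-8 - (3)·0.025 - (-4)·-0.503) / (8) = -1.261
Change: (0.525, 0.122, -0.136) → max |·| = 0.525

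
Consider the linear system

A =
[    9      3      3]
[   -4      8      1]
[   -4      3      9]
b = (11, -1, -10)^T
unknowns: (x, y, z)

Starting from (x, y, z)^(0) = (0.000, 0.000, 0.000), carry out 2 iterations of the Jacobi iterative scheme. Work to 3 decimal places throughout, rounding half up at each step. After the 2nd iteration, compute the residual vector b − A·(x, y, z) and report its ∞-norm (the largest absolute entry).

4.003

Iteration 1:
  x = (11 - (3)·0.000 - (3)·0.000) / (9) = 1.222
  y = (-1 - (-4)·0.000 - (1)·0.000) / (8) = -0.125
  z = (-10 - (-4)·0.000 - (3)·0.000) / (9) = -1.111
Iteration 2:
  x = (11 - (3)·-0.125 - (3)·-1.111) / (9) = 1.634
  y = (-1 - (-4)·1.222 - (1)·-1.111) / (8) = 0.625
  z = (-10 - (-4)·1.222 - (3)·-0.125) / (9) = -0.526
Residual b − A·x = (-4.003, 1.062, -0.605); ∞-norm = 4.003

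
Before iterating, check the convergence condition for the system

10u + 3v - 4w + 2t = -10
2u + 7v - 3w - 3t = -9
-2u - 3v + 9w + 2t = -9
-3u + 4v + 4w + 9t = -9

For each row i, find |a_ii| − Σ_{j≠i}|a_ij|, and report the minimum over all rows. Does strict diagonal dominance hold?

row 1: |10| − (3+4+2) = 1
row 2: |7| − (2+3+3) = -1
row 3: |9| − (2+3+2) = 2
row 4: |9| − (3+4+4) = -2
minimum over rows = -2 → not strictly diagonally dominant

-2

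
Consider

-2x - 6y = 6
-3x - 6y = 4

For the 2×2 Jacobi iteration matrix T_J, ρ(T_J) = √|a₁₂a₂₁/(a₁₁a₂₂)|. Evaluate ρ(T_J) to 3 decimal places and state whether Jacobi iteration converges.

1.225

a₁₂a₂₁/(a₁₁a₂₂) = (-6)·(-3) / ((-2)·(-6)) = 1.500000
ρ = √|1.500000| = √1.500000 = 1.225
ρ > 1, so Jacobi diverges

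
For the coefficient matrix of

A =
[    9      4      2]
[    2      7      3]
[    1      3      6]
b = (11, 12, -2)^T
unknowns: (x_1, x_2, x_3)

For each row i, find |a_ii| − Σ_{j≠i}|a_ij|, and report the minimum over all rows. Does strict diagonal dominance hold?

row 1: |9| − (4+2) = 3
row 2: |7| − (2+3) = 2
row 3: |6| − (1+3) = 2
minimum over rows = 2 → strictly diagonally dominant (convergence guaranteed)

2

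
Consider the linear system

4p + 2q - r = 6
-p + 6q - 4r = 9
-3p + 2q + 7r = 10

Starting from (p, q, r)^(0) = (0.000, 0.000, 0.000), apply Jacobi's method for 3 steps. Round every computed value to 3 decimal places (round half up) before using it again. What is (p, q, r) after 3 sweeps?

(0.559, 2.780, 1.131)

Iteration 1:
  p = (6 - (2)·0.000 - (-1)·0.000) / (4) = 1.500
  q = (9 - (-1)·0.000 - (-4)·0.000) / (6) = 1.500
  r = (10 - (-3)·0.000 - (2)·0.000) / (7) = 1.429
Iteration 2:
  p = (6 - (2)·1.500 - (-1)·1.429) / (4) = 1.107
  q = (9 - (-1)·1.500 - (-4)·1.429) / (6) = 2.703
  r = (10 - (-3)·1.500 - (2)·1.500) / (7) = 1.643
Iteration 3:
  p = (6 - (2)·2.703 - (-1)·1.643) / (4) = 0.559
  q = (9 - (-1)·1.107 - (-4)·1.643) / (6) = 2.780
  r = (10 - (-3)·1.107 - (2)·2.703) / (7) = 1.131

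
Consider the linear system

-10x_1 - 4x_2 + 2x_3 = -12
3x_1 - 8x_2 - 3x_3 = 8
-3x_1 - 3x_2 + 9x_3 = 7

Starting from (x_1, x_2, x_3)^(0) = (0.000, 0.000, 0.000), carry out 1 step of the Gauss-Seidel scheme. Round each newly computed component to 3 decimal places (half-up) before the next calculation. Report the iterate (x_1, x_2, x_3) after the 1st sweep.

Iteration 1:
  x_1 = (-12 - (-4)·0.000 - (2)·0.000) / (-10) = 1.200
  x_2 = (8 - (3)·1.200 - (-3)·0.000) / (-8) = -0.550
  x_3 = (7 - (-3)·1.200 - (-3)·-0.550) / (9) = 0.994

(1.200, -0.550, 0.994)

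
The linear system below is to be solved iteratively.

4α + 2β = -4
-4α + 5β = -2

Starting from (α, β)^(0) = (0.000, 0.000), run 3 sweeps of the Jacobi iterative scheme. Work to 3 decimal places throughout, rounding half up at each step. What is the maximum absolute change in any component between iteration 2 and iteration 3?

0.400

Iteration 1:
  α = (-4 - (2)·0.000) / (4) = -1.000
  β = (-2 - (-4)·0.000) / (5) = -0.400
Iteration 2:
  α = (-4 - (2)·-0.400) / (4) = -0.800
  β = (-2 - (-4)·-1.000) / (5) = -1.200
Iteration 3:
  α = (-4 - (2)·-1.200) / (4) = -0.400
  β = (-2 - (-4)·-0.800) / (5) = -1.040
Change: (0.400, 0.160) → max |·| = 0.400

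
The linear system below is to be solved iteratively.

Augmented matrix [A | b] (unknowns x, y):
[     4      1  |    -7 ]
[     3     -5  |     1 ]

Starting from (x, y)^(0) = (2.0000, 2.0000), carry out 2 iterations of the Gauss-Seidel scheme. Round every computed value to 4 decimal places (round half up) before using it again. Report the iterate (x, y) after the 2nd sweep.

Iteration 1:
  x = (-7 - (1)·2.0000) / (4) = -2.2500
  y = (1 - (3)·-2.2500) / (-5) = -1.5500
Iteration 2:
  x = (-7 - (1)·-1.5500) / (4) = -1.3625
  y = (1 - (3)·-1.3625) / (-5) = -1.0175

(-1.3625, -1.0175)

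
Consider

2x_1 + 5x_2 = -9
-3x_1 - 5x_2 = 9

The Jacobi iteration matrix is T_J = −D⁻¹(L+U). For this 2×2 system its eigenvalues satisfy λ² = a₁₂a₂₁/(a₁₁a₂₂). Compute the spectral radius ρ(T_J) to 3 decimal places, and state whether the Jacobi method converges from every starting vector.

1.225

a₁₂a₂₁/(a₁₁a₂₂) = (5)·(-3) / ((2)·(-5)) = 1.500000
ρ = √|1.500000| = √1.500000 = 1.225
ρ > 1, so Jacobi diverges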